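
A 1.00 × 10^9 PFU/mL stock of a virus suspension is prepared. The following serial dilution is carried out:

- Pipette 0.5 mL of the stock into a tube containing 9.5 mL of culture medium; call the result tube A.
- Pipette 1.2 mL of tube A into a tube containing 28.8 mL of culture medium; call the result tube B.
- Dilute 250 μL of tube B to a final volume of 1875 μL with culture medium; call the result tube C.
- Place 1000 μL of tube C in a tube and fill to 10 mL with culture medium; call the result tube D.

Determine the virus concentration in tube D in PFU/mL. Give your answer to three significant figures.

2.67 × 10^4 PFU/mL

Step 1: 0.5 mL + 9.5 mL = 10 mL total → factor 10/0.5 = 20
Step 2: 1.2 mL + 28.8 mL = 30 mL total → factor 30/1.2 = 25
Step 3: 250 μL brought to 1875 μL → factor 1875/250 = 7.5
Step 4: 1000 μL brought to 10 mL → factor 10000/1000 = 10
Overall dilution factor = 20 × 25 × 7.5 × 10 = 37500
Final = 1.00 × 10^9 PFU/mL / 37500 = 2.67 × 10^4 PFU/mL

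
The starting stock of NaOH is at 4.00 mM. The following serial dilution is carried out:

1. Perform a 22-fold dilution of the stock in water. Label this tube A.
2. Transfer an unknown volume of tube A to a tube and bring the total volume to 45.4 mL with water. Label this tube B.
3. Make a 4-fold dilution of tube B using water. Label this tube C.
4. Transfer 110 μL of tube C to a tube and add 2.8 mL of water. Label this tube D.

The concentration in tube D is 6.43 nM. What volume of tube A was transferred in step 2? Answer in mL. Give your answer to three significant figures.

0.170 mL

Step 1: 22-fold → factor 22
Step 2: v brought to 45.4 mL → factor = 45.4 mL/v
Step 3: 4-fold → factor 4
Step 4: 110 μL + 2.8 mL = 2910 μL total → factor 2910/110 = 26.455
Product of known-step factors = 2328
Overall factor = 4.00 mM / (6.43 nM) = 6.2208 × 10^5
Step-2 factor = 6.2208 × 10^5 / 2328 = 267.22
v = 45.4 mL / 267.22 = 0.170 mL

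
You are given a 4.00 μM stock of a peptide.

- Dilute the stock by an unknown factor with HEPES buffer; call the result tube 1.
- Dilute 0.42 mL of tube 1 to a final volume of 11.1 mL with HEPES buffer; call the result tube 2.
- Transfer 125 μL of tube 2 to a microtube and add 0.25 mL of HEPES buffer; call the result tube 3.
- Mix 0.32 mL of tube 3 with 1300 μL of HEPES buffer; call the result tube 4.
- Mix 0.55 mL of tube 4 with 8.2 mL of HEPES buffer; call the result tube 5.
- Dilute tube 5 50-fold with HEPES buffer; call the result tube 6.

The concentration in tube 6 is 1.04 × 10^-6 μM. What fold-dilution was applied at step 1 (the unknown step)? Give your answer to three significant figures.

12.0-fold

Step 1: unknown factor x
Step 2: 0.42 mL brought to 11.1 mL → factor 11.1/0.42 = 26.429
Step 3: 125 μL + 0.25 mL = 375 μL total → factor 375/125 = 3
Step 4: 0.32 mL + 1300 μL = 1.62 mL total → factor 1.62/0.32 = 5.0625
Step 5: 0.55 mL + 8.2 mL = 8.75 mL total → factor 8.75/0.55 = 15.909
Step 6: 50-fold → factor 50
Product of known-step factors = 3.1928 × 10^5
Overall factor = 4.00 μM / (1.04 × 10^-6 μM) = 3.8462 × 10^6
x = 3.8462 × 10^6 / 3.1928 × 10^5 = 12.0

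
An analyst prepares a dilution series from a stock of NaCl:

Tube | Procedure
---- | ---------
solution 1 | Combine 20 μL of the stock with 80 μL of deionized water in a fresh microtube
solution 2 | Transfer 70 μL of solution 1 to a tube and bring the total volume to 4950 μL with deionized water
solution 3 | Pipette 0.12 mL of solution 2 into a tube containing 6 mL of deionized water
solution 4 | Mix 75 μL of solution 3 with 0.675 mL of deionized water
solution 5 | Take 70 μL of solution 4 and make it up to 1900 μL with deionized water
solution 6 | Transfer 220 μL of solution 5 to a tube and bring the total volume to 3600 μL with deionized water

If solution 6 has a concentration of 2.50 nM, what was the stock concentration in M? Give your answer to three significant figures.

0.200 M

Step 1: 20 μL + 80 μL = 100 μL total → factor 100/20 = 5
Step 2: 70 μL brought to 4950 μL → factor 4950/70 = 70.714
Step 3: 0.12 mL + 6 mL = 6.12 mL total → factor 6.12/0.12 = 51
Step 4: 75 μL + 0.675 mL = 750 μL total → factor 750/75 = 10
Step 5: 70 μL brought to 1900 μL → factor 1900/70 = 27.143
Step 6: 220 μL brought to 3600 μL → factor 3600/220 = 16.364
Overall dilution factor = 5 × 70.714 × 51 × 10 × 27.143 × 16.364 = 8.0091 × 10^7
Stock = 2.50 nM × 8.0091 × 10^7 = 2.002 × 10^8 nM = 0.200 M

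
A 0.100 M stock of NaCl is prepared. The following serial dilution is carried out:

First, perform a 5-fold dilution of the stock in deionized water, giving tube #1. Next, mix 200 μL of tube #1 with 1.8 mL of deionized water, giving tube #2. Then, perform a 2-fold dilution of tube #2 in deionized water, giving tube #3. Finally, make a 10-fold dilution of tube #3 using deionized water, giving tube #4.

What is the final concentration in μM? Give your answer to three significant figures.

Step 1: 5-fold → factor 5
Step 2: 200 μL + 1.8 mL = 2000 μL total → factor 2000/200 = 10
Step 3: 2-fold → factor 2
Step 4: 10-fold → factor 10
Overall dilution factor = 5 × 10 × 2 × 10 = 1000
Final = 0.100 M / 1000 = 0.0001000 M = 100 μM

100 μM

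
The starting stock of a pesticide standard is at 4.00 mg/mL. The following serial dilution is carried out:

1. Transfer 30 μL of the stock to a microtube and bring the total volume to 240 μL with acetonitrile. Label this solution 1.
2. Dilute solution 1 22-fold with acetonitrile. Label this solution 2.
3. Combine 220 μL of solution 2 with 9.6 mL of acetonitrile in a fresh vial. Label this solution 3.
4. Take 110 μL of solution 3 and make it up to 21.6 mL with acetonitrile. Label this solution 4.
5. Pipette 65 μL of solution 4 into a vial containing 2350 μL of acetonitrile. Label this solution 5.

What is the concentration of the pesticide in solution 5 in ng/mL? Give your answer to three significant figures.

0.0698 ng/mL

Step 1: 30 μL brought to 240 μL → factor 240/30 = 8
Step 2: 22-fold → factor 22
Step 3: 220 μL + 9.6 mL = 9820 μL total → factor 9820/220 = 44.636
Step 4: 110 μL brought to 21.6 mL → factor 21600/110 = 196.36
Step 5: 65 μL + 2350 μL = 2415 μL total → factor 2415/65 = 37.154
Overall dilution factor = 8 × 22 × 44.636 × 196.36 × 37.154 = 5.7315 × 10^7
Final = 4.00 mg/mL / 5.7315 × 10^7 = 6.979 × 10^-8 mg/mL = 0.0698 ng/mL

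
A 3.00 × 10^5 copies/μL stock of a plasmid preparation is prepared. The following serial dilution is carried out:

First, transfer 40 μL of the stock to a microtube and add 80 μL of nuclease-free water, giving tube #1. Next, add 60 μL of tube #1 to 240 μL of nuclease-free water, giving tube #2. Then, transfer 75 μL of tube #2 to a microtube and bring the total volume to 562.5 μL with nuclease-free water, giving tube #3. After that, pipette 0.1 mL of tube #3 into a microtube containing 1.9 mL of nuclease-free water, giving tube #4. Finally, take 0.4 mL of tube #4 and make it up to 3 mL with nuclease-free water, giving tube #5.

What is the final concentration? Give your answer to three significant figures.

17.8 copies/μL

Step 1: 40 μL + 80 μL = 120 μL total → factor 120/40 = 3
Step 2: 60 μL + 240 μL = 300 μL total → factor 300/60 = 5
Step 3: 75 μL brought to 562.5 μL → factor 562.5/75 = 7.5
Step 4: 0.1 mL + 1.9 mL = 2 mL total → factor 2/0.1 = 20
Step 5: 0.4 mL brought to 3 mL → factor 3/0.4 = 7.5
Overall dilution factor = 3 × 5 × 7.5 × 20 × 7.5 = 16875
Final = 3.00 × 10^5 copies/μL / 16875 = 17.8 copies/μL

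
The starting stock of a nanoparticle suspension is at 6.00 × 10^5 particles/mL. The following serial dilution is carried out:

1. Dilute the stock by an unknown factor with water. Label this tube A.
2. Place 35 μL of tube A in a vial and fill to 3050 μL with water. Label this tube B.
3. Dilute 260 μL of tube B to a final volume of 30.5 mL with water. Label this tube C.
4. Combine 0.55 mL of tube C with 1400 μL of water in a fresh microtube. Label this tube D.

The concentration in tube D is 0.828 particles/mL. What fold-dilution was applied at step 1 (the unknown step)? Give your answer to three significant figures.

Step 1: unknown factor x
Step 2: 35 μL brought to 3050 μL → factor 3050/35 = 87.143
Step 3: 260 μL brought to 30.5 mL → factor 30500/260 = 117.31
Step 4: 0.55 mL + 1400 μL = 1.95 mL total → factor 1.95/0.55 = 3.5455
Product of known-step factors = 36244
Overall factor = 6.00 × 10^5 particles/mL / (0.828 particles/mL) = 7.2464 × 10^5
x = 7.2464 × 10^5 / 36244 = 20.0

20.0-fold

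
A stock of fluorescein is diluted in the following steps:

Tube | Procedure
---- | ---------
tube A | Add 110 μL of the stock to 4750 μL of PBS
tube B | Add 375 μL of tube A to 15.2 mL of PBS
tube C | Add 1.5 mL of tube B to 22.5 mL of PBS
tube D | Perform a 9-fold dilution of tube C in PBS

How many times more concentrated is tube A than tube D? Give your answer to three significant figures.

5.98 × 10^3

Step 1: 110 μL + 4750 μL = 4860 μL total → factor 4860/110 = 44.182
Step 2: 375 μL + 15.2 mL = 15575 μL total → factor 15575/375 = 41.533
Step 3: 1.5 mL + 22.5 mL = 24 mL total → factor 24/1.5 = 16
Step 4: 9-fold → factor 9
Dilution factor to tube A = 44.182; to tube D = 2.6424 × 10^5
[tube A]/[tube D] = (factor to tube D)/(factor to tube A) = 2.6424 × 10^5/44.182 = 5.98 × 10^3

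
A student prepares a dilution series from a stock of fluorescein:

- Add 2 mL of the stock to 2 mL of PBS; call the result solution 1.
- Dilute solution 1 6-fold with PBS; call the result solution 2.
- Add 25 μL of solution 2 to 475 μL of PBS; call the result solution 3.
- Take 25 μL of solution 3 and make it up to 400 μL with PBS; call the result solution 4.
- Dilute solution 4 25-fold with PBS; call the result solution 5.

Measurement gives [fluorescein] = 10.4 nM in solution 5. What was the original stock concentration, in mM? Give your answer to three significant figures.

Step 1: 2 mL + 2 mL = 4 mL total → factor 4/2 = 2
Step 2: 6-fold → factor 6
Step 3: 25 μL + 475 μL = 500 μL total → factor 500/25 = 20
Step 4: 25 μL brought to 400 μL → factor 400/25 = 16
Step 5: 25-fold → factor 25
Overall dilution factor = 2 × 6 × 20 × 16 × 25 = 96000
Stock = 10.4 nM × 96000 = 9.984 × 10^5 nM = 0.998 mM

0.998 mM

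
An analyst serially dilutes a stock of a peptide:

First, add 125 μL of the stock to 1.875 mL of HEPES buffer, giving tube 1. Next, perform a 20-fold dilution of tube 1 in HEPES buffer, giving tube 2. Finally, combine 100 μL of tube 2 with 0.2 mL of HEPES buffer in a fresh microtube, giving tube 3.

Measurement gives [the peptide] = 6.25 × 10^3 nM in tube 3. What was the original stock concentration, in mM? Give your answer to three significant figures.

Step 1: 125 μL + 1.875 mL = 2000 μL total → factor 2000/125 = 16
Step 2: 20-fold → factor 20
Step 3: 100 μL + 0.2 mL = 300 μL total → factor 300/100 = 3
Overall dilution factor = 16 × 20 × 3 = 960
Stock = 6.25 × 10^3 nM × 960 = 6.000 × 10^6 nM = 6.00 mM

6.00 mM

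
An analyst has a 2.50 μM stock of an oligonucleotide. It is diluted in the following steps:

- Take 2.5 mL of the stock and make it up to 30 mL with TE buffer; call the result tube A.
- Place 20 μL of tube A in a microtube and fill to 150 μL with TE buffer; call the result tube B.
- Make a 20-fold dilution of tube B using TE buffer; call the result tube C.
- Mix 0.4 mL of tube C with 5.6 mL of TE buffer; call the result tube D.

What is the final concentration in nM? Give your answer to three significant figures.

0.0926 nM

Step 1: 2.5 mL brought to 30 mL → factor 30/2.5 = 12
Step 2: 20 μL brought to 150 μL → factor 150/20 = 7.5
Step 3: 20-fold → factor 20
Step 4: 0.4 mL + 5.6 mL = 6 mL total → factor 6/0.4 = 15
Overall dilution factor = 12 × 7.5 × 20 × 15 = 27000
Final = 2.50 μM / 27000 = 9.259 × 10^-5 μM = 0.0926 nM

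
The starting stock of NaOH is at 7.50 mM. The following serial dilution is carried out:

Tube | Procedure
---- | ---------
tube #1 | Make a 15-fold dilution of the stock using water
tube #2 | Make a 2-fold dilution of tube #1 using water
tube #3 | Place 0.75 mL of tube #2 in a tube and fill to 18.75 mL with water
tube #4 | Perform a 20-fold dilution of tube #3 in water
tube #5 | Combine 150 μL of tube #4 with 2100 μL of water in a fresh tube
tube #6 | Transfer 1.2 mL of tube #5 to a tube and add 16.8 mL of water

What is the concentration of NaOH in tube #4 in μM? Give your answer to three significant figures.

Step 1: 15-fold → factor 15
Step 2: 2-fold → factor 2
Step 3: 0.75 mL brought to 18.75 mL → factor 18.75/0.75 = 25
Step 4: 20-fold → factor 20
Dilution factor through tube #4 = 15 × 2 × 25 × 20 = 15000
[tube #4] = 7.50 mM / 15000 = 0.0005000 mM = 0.500 μM

0.500 μM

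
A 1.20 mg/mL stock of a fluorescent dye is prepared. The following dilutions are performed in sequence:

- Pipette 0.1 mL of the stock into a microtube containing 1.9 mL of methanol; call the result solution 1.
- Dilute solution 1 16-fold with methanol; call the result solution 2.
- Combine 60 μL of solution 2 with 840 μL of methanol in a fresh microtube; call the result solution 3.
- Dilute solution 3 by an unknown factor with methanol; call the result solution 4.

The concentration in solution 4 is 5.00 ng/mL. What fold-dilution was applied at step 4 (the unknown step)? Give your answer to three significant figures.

50.0-fold

Step 1: 0.1 mL + 1.9 mL = 2 mL total → factor 2/0.1 = 20
Step 2: 16-fold → factor 16
Step 3: 60 μL + 840 μL = 900 μL total → factor 900/60 = 15
Step 4: unknown factor x
Product of known-step factors = 4800
Overall factor = 1.20 mg/mL / (5.00 ng/mL) = 2.4 × 10^5
x = 2.4 × 10^5 / 4800 = 50.0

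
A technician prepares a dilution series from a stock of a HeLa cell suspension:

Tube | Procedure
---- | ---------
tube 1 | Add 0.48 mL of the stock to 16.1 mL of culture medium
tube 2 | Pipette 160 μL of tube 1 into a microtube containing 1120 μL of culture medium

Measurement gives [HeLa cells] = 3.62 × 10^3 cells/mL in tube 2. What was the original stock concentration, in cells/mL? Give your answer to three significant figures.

1.00 × 10^6 cells/mL

Step 1: 0.48 mL + 16.1 mL = 16.58 mL total → factor 16.58/0.48 = 34.542
Step 2: 160 μL + 1120 μL = 1280 μL total → factor 1280/160 = 8
Overall dilution factor = 34.542 × 8 = 276.33
Stock = 3.62 × 10^3 cells/mL × 276.33 = 1.00 × 10^6 cells/mL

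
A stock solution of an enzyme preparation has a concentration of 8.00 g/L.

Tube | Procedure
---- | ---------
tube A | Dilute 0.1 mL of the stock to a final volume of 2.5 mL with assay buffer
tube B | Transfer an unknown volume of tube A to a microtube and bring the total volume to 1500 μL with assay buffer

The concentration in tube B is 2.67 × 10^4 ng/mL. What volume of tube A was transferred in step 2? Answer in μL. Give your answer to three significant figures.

125 μL

Step 1: 0.1 mL brought to 2.5 mL → factor 2.5/0.1 = 25
Step 2: v brought to 1500 μL → factor = 1500 μL/v
Product of known-step factors = 25
Overall factor = 8.00 g/L / (2.67 × 10^4 ng/mL) = 299.63
Step-2 factor = 299.63 / 25 = 11.985
v = 1500 μL / 11.985 = 125 μL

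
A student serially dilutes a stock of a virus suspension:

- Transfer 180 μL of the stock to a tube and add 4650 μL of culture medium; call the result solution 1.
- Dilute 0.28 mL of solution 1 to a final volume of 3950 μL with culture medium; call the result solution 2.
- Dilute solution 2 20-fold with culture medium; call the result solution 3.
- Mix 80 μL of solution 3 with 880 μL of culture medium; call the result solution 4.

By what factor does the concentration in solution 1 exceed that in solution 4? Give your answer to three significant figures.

Step 1: 180 μL + 4650 μL = 4830 μL total → factor 4830/180 = 26.833
Step 2: 0.28 mL brought to 3950 μL → factor 3.95/0.28 = 14.107
Step 3: 20-fold → factor 20
Step 4: 80 μL + 880 μL = 960 μL total → factor 960/80 = 12
Dilution factor to solution 1 = 26.833; to solution 4 = 90850
[solution 1]/[solution 4] = (factor to solution 4)/(factor to solution 1) = 90850/26.833 = 3.39 × 10^3

3.39 × 10^3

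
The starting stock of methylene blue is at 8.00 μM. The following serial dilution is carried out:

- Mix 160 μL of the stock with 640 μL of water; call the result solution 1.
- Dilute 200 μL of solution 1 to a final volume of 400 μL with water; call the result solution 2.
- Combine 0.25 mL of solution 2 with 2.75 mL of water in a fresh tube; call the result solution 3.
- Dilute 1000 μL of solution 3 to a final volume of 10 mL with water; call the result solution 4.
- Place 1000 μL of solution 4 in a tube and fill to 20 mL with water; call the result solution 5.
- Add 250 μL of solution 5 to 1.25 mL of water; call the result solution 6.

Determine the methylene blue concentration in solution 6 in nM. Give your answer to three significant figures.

0.0556 nM

Step 1: 160 μL + 640 μL = 800 μL total → factor 800/160 = 5
Step 2: 200 μL brought to 400 μL → factor 400/200 = 2
Step 3: 0.25 mL + 2.75 mL = 3 mL total → factor 3/0.25 = 12
Step 4: 1000 μL brought to 10 mL → factor 10000/1000 = 10
Step 5: 1000 μL brought to 20 mL → factor 20000/1000 = 20
Step 6: 250 μL + 1.25 mL = 1500 μL total → factor 1500/250 = 6
Overall dilution factor = 5 × 2 × 12 × 10 × 20 × 6 = 1.44 × 10^5
Final = 8.00 μM / 1.44 × 10^5 = 5.556 × 10^-5 μM = 0.0556 nM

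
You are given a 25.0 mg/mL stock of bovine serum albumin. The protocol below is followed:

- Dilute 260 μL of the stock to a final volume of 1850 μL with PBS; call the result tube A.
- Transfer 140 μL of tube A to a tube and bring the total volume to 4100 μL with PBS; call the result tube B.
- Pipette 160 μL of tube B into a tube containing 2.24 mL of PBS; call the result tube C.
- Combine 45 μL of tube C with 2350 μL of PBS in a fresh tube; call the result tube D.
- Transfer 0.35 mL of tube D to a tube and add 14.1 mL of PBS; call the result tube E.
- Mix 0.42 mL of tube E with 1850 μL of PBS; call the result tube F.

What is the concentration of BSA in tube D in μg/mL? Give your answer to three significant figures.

0.150 μg/mL

Step 1: 260 μL brought to 1850 μL → factor 1850/260 = 7.1154
Step 2: 140 μL brought to 4100 μL → factor 4100/140 = 29.286
Step 3: 160 μL + 2.24 mL = 2400 μL total → factor 2400/160 = 15
Step 4: 45 μL + 2350 μL = 2395 μL total → factor 2395/45 = 53.222
Dilution factor through tube D = 7.1154 × 29.286 × 15 × 53.222 = 1.6636 × 10^5
[tube D] = 25.0 mg/mL / 1.6636 × 10^5 = 0.0001503 mg/mL = 0.150 μg/mL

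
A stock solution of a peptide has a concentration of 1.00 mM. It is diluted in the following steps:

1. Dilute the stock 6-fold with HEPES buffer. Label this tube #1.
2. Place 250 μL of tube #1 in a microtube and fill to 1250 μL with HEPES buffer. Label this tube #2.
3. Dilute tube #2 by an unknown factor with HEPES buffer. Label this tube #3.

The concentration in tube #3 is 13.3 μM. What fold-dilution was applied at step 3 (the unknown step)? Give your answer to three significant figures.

2.51-fold

Step 1: 6-fold → factor 6
Step 2: 250 μL brought to 1250 μL → factor 1250/250 = 5
Step 3: unknown factor x
Product of known-step factors = 30
Overall factor = 1.00 mM / (13.3 μM) = 75.188
x = 75.188 / 30 = 2.51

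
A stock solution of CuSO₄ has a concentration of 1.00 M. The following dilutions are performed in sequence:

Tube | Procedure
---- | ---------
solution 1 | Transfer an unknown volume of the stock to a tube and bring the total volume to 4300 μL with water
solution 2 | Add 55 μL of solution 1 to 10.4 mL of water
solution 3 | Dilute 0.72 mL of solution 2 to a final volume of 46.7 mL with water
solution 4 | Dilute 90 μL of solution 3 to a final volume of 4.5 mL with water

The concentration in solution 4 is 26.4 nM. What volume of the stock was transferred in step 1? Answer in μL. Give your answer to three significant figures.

Step 1: v brought to 4300 μL → factor = 4300 μL/v
Step 2: 55 μL + 10.4 mL = 10455 μL total → factor 10455/55 = 190.09
Step 3: 0.72 mL brought to 46.7 mL → factor 46.7/0.72 = 64.861
Step 4: 90 μL brought to 4.5 mL → factor 4500/90 = 50
Product of known-step factors = 6.1648 × 10^5
Overall factor = 1.00 M / (26.4 nM) = 3.7879 × 10^7
Step-1 factor = 3.7879 × 10^7 / 6.1648 × 10^5 = 61.444
v = 4300 μL / 61.444 = 70.0 μL

70.0 μL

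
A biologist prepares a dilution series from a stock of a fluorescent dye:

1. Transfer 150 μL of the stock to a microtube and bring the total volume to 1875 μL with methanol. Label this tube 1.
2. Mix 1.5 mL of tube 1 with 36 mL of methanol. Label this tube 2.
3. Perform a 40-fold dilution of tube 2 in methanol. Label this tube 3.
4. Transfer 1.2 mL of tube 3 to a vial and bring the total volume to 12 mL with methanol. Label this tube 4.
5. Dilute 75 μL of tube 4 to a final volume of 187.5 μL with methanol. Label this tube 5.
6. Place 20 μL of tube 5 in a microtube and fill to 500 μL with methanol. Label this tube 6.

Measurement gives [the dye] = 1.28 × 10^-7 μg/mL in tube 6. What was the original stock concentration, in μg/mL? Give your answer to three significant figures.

1.00 μg/mL

Step 1: 150 μL brought to 1875 μL → factor 1875/150 = 12.5
Step 2: 1.5 mL + 36 mL = 37.5 mL total → factor 37.5/1.5 = 25
Step 3: 40-fold → factor 40
Step 4: 1.2 mL brought to 12 mL → factor 12/1.2 = 10
Step 5: 75 μL brought to 187.5 μL → factor 187.5/75 = 2.5
Step 6: 20 μL brought to 500 μL → factor 500/20 = 25
Overall dilution factor = 12.5 × 25 × 40 × 10 × 2.5 × 25 = 7.8125 × 10^6
Stock = 1.28 × 10^-7 μg/mL × 7.8125 × 10^6 = 1.00 μg/mL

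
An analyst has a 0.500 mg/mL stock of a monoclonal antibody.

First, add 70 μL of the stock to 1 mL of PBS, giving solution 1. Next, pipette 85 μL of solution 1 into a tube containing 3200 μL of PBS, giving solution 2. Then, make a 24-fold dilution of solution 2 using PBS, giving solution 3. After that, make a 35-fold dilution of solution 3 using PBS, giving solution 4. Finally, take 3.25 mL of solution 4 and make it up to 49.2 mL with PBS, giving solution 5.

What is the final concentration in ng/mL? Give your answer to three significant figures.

0.0666 ng/mL

Step 1: 70 μL + 1 mL = 1070 μL total → factor 1070/70 = 15.286
Step 2: 85 μL + 3200 μL = 3285 μL total → factor 3285/85 = 38.647
Step 3: 24-fold → factor 24
Step 4: 35-fold → factor 35
Step 5: 3.25 mL brought to 49.2 mL → factor 49.2/3.25 = 15.138
Overall dilution factor = 15.286 × 38.647 × 24 × 35 × 15.138 = 7.5121 × 10^6
Final = 0.500 mg/mL / 7.5121 × 10^6 = 6.656 × 10^-8 mg/mL = 0.0666 ng/mL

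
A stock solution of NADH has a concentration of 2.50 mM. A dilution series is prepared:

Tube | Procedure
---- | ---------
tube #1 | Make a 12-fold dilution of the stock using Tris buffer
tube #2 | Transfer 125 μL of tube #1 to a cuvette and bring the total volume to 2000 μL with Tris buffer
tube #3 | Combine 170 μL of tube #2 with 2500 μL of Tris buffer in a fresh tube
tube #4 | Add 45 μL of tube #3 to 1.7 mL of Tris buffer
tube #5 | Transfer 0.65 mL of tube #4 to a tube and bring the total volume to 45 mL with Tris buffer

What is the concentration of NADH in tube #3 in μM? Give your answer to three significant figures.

Step 1: 12-fold → factor 12
Step 2: 125 μL brought to 2000 μL → factor 2000/125 = 16
Step 3: 170 μL + 2500 μL = 2670 μL total → factor 2670/170 = 15.706
Dilution factor through tube #3 = 12 × 16 × 15.706 = 3015.5
[tube #3] = 2.50 mM / 3015.5 = 0.0008290 mM = 0.829 μM

0.829 μM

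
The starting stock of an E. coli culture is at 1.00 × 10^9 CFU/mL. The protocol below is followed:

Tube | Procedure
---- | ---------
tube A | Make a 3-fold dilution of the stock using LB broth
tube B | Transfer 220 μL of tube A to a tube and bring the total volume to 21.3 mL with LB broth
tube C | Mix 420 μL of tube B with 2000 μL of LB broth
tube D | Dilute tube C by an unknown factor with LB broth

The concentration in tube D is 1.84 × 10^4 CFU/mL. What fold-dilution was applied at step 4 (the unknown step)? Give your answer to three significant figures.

32.5-fold

Step 1: 3-fold → factor 3
Step 2: 220 μL brought to 21.3 mL → factor 21300/220 = 96.818
Step 3: 420 μL + 2000 μL = 2420 μL total → factor 2420/420 = 5.7619
Step 4: unknown factor x
Product of known-step factors = 1673.6
Overall factor = 1.00 × 10^9 CFU/mL / (1.84 × 10^4 CFU/mL) = 54348
x = 54348 / 1673.6 = 32.5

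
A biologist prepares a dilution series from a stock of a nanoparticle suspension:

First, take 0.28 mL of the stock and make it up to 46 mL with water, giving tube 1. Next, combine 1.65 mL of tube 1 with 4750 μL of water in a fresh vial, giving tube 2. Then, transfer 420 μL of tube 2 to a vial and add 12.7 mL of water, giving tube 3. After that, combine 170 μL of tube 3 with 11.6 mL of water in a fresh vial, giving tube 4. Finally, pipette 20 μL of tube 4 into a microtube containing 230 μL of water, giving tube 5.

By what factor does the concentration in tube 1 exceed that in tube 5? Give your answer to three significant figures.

1.05 × 10^5

Step 1: 0.28 mL brought to 46 mL → factor 46/0.28 = 164.29
Step 2: 1.65 mL + 4750 μL = 6.4 mL total → factor 6.4/1.65 = 3.8788
Step 3: 420 μL + 12.7 mL = 13120 μL total → factor 13120/420 = 31.238
Step 4: 170 μL + 11.6 mL = 11770 μL total → factor 11770/170 = 69.235
Step 5: 20 μL + 230 μL = 250 μL total → factor 250/20 = 12.5
Dilution factor to tube 1 = 164.29; to tube 5 = 1.7227 × 10^7
[tube 1]/[tube 5] = (factor to tube 5)/(factor to tube 1) = 1.7227 × 10^7/164.29 = 1.05 × 10^5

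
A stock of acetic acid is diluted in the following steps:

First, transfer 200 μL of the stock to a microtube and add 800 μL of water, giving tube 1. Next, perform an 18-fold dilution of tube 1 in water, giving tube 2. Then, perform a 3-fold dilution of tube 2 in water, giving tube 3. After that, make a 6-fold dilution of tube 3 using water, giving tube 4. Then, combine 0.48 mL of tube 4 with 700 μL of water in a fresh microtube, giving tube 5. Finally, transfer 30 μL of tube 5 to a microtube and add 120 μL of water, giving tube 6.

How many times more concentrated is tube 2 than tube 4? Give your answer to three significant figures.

18.0

Step 1: 200 μL + 800 μL = 1000 μL total → factor 1000/200 = 5
Step 2: 18-fold → factor 18
Step 3: 3-fold → factor 3
Step 4: 6-fold → factor 6
Dilution factor to tube 2 = 90; to tube 4 = 1620
[tube 2]/[tube 4] = (factor to tube 4)/(factor to tube 2) = 1620/90 = 18.0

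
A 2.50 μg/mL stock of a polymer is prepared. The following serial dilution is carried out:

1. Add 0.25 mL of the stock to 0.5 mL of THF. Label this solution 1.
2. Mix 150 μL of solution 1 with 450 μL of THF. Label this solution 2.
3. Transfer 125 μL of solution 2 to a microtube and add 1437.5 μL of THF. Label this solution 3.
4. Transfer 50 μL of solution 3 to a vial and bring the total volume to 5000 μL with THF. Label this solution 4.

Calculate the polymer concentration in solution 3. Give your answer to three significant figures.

0.0167 μg/mL

Step 1: 0.25 mL + 0.5 mL = 0.75 mL total → factor 0.75/0.25 = 3
Step 2: 150 μL + 450 μL = 600 μL total → factor 600/150 = 4
Step 3: 125 μL + 1437.5 μL = 1562.5 μL total → factor 1562.5/125 = 12.5
Dilution factor through solution 3 = 3 × 4 × 12.5 = 150
[solution 3] = 2.50 μg/mL / 150 = 0.0167 μg/mL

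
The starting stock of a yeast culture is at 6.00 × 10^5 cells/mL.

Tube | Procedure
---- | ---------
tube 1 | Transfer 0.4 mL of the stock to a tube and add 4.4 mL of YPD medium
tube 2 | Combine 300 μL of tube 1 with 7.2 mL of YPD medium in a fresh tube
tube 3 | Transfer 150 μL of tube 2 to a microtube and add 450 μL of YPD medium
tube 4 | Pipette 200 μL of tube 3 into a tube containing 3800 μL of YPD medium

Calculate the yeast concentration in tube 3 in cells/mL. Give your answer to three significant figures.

500 cells/mL

Step 1: 0.4 mL + 4.4 mL = 4.8 mL total → factor 4.8/0.4 = 12
Step 2: 300 μL + 7.2 mL = 7500 μL total → factor 7500/300 = 25
Step 3: 150 μL + 450 μL = 600 μL total → factor 600/150 = 4
Dilution factor through tube 3 = 12 × 25 × 4 = 1200
[tube 3] = 6.00 × 10^5 cells/mL / 1200 = 500 cells/mL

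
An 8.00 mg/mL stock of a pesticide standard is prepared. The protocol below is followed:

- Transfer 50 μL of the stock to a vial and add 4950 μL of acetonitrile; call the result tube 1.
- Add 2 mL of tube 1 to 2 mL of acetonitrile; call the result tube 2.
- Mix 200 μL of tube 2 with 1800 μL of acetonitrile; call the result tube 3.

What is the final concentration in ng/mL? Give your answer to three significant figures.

4.00 × 10^3 ng/mL

Step 1: 50 μL + 4950 μL = 5000 μL total → factor 5000/50 = 100
Step 2: 2 mL + 2 mL = 4 mL total → factor 4/2 = 2
Step 3: 200 μL + 1800 μL = 2000 μL total → factor 2000/200 = 10
Overall dilution factor = 100 × 2 × 10 = 2000
Final = 8.00 mg/mL / 2000 = 0.004000 mg/mL = 4.00 × 10^3 ng/mL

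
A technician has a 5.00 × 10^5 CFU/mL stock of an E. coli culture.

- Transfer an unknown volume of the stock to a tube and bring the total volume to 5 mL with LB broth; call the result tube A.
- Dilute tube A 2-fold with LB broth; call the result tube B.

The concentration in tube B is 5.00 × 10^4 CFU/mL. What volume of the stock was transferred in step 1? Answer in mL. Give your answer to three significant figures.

Step 1: v brought to 5 mL → factor = 5 mL/v
Step 2: 2-fold → factor 2
Product of known-step factors = 2
Overall factor = 5.00 × 10^5 CFU/mL / (5.00 × 10^4 CFU/mL) = 10
Step-1 factor = 10 / 2 = 5
v = 5 mL / 5 = 1.00 mL

1.00 mL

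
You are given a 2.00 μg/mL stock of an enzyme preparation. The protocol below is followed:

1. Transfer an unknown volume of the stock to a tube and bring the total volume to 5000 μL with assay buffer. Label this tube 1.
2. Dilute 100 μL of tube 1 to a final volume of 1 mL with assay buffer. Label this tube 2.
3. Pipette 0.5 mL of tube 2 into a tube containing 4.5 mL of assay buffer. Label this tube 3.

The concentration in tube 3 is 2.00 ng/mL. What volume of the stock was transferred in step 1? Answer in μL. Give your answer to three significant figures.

Step 1: v brought to 5000 μL → factor = 5000 μL/v
Step 2: 100 μL brought to 1 mL → factor 1000/100 = 10
Step 3: 0.5 mL + 4.5 mL = 5 mL total → factor 5/0.5 = 10
Product of known-step factors = 100
Overall factor = 2.00 μg/mL / (2.00 ng/mL) = 1000
Step-1 factor = 1000 / 100 = 10
v = 5000 μL / 10 = 500 μL

500 μL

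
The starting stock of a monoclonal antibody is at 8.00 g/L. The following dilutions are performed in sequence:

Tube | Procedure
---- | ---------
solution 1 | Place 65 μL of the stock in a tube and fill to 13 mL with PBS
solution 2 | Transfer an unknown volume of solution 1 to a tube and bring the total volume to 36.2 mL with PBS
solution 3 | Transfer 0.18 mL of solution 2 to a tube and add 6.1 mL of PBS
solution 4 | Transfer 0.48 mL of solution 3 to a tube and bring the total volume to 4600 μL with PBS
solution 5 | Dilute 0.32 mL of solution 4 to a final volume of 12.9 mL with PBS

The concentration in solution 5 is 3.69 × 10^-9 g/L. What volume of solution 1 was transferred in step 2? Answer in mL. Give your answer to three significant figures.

0.0450 mL

Step 1: 65 μL brought to 13 mL → factor 13000/65 = 200
Step 2: v brought to 36.2 mL → factor = 36.2 mL/v
Step 3: 0.18 mL + 6.1 mL = 6.28 mL total → factor 6.28/0.18 = 34.889
Step 4: 0.48 mL brought to 4600 μL → factor 4.6/0.48 = 9.5833
Step 5: 0.32 mL brought to 12.9 mL → factor 12.9/0.32 = 40.312
Product of known-step factors = 2.6957 × 10^6
Overall factor = 8.00 g/L / (3.69 × 10^-9 g/L) = 2.168 × 10^9
Step-2 factor = 2.168 × 10^9 / 2.6957 × 10^6 = 804.25
v = 36.2 mL / 804.25 = 0.0450 mL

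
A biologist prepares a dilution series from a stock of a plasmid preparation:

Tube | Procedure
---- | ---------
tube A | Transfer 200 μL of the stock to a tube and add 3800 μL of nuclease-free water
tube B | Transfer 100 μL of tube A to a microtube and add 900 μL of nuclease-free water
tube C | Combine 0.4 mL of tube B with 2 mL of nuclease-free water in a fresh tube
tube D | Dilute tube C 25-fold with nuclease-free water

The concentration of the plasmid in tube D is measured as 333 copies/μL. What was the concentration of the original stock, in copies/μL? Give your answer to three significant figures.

Step 1: 200 μL + 3800 μL = 4000 μL total → factor 4000/200 = 20
Step 2: 100 μL + 900 μL = 1000 μL total → factor 1000/100 = 10
Step 3: 0.4 mL + 2 mL = 2.4 mL total → factor 2.4/0.4 = 6
Step 4: 25-fold → factor 25
Overall dilution factor = 20 × 10 × 6 × 25 = 30000
Stock = 333 copies/μL × 30000 = 9.99 × 10^6 copies/μL

9.99 × 10^6 copies/μL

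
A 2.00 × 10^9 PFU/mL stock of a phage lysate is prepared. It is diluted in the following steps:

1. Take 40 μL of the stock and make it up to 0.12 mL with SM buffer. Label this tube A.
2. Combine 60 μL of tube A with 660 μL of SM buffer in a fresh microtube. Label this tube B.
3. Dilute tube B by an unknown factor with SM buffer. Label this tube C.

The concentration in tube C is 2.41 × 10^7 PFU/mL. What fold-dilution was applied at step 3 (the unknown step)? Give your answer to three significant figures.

Step 1: 40 μL brought to 0.12 mL → factor 120/40 = 3
Step 2: 60 μL + 660 μL = 720 μL total → factor 720/60 = 12
Step 3: unknown factor x
Product of known-step factors = 36
Overall factor = 2.00 × 10^9 PFU/mL / (2.41 × 10^7 PFU/mL) = 82.988
x = 82.988 / 36 = 2.31

2.31-fold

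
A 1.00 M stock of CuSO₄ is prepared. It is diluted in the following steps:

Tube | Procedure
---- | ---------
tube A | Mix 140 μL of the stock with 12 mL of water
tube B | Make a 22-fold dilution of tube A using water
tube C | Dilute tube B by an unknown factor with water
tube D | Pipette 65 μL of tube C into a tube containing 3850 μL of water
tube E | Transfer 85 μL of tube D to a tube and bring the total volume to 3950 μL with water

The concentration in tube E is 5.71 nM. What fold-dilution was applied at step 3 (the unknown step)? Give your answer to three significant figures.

Step 1: 140 μL + 12 mL = 12140 μL total → factor 12140/140 = 86.714
Step 2: 22-fold → factor 22
Step 3: unknown factor x
Step 4: 65 μL + 3850 μL = 3915 μL total → factor 3915/65 = 60.231
Step 5: 85 μL brought to 3950 μL → factor 3950/85 = 46.471
Product of known-step factors = 5.3396 × 10^6
Overall factor = 1.00 M / (5.71 nM) = 1.7513 × 10^8
x = 1.7513 × 10^8 / 5.3396 × 10^6 = 32.8

32.8-fold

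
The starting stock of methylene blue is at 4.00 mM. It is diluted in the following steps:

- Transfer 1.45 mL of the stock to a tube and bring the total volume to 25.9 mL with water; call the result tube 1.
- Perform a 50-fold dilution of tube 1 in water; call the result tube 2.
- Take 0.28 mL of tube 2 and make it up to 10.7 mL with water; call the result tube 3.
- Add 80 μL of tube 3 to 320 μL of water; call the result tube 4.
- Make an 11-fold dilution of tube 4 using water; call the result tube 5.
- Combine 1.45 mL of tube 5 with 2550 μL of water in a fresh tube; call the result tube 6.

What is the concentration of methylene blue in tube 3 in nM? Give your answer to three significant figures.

Step 1: 1.45 mL brought to 25.9 mL → factor 25.9/1.45 = 17.862
Step 2: 50-fold → factor 50
Step 3: 0.28 mL brought to 10.7 mL → factor 10.7/0.28 = 38.214
Dilution factor through tube 3 = 17.862 × 50 × 38.214 = 34129
[tube 3] = 4.00 mM / 34129 = 0.0001172 mM = 117 nM

117 nM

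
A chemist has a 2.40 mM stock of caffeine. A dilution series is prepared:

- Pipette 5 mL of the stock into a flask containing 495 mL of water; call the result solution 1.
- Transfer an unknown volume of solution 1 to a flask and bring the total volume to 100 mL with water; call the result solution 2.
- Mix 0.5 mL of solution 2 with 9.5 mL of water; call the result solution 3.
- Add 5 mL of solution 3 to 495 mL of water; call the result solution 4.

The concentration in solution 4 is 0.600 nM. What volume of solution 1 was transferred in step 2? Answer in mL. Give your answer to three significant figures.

Step 1: 5 mL + 495 mL = 500 mL total → factor 500/5 = 100
Step 2: v brought to 100 mL → factor = 100 mL/v
Step 3: 0.5 mL + 9.5 mL = 10 mL total → factor 10/0.5 = 20
Step 4: 5 mL + 495 mL = 500 mL total → factor 500/5 = 100
Product of known-step factors = 2 × 10^5
Overall factor = 2.40 mM / (0.600 nM) = 4 × 10^6
Step-2 factor = 4 × 10^6 / 2 × 10^5 = 20
v = 100 mL / 20 = 5.00 mL

5.00 mL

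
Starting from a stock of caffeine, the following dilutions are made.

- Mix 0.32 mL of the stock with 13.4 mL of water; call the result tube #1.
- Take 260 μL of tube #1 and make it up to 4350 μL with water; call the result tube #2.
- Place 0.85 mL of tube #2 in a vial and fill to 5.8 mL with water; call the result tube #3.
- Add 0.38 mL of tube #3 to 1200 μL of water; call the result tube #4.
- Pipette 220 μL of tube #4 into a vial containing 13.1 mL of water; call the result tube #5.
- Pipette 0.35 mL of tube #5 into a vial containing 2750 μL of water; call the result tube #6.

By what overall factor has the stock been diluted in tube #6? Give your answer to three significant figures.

Step 1: 0.32 mL + 13.4 mL = 13.72 mL total → factor 13.72/0.32 = 42.875
Step 2: 260 μL brought to 4350 μL → factor 4350/260 = 16.731
Step 3: 0.85 mL brought to 5.8 mL → factor 5.8/0.85 = 6.8235
Step 4: 0.38 mL + 1200 μL = 1.58 mL total → factor 1.58/0.38 = 4.1579
Step 5: 220 μL + 13.1 mL = 13320 μL total → factor 13320/220 = 60.545
Step 6: 0.35 mL + 2750 μL = 3.1 mL total → factor 3.1/0.35 = 8.8571
Overall dilution factor = 42.875 × 16.731 × 6.8235 × 4.1579 × 60.545 × 8.8571 = 1.0914 × 10^7

1.09 × 10^7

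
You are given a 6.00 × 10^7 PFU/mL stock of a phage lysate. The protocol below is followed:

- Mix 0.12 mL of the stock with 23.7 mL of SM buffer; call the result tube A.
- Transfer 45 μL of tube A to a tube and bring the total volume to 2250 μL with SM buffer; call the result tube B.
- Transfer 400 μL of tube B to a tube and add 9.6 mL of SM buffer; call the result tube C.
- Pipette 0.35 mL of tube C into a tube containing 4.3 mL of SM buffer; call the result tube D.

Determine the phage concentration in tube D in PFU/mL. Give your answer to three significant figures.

Step 1: 0.12 mL + 23.7 mL = 23.82 mL total → factor 23.82/0.12 = 198.5
Step 2: 45 μL brought to 2250 μL → factor 2250/45 = 50
Step 3: 400 μL + 9.6 mL = 10000 μL total → factor 10000/400 = 25
Step 4: 0.35 mL + 4.3 mL = 4.65 mL total → factor 4.65/0.35 = 13.286
Overall dilution factor = 198.5 × 50 × 25 × 13.286 = 3.2965 × 10^6
Final = 6.00 × 10^7 PFU/mL / 3.2965 × 10^6 = 18.2 PFU/mL

18.2 PFU/mL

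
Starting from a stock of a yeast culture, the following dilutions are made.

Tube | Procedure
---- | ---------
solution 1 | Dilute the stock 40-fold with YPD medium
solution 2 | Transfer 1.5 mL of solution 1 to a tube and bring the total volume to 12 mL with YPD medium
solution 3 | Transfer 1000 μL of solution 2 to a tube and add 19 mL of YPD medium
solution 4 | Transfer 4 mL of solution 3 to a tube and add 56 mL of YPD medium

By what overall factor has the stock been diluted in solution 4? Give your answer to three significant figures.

Step 1: 40-fold → factor 40
Step 2: 1.5 mL brought to 12 mL → factor 12/1.5 = 8
Step 3: 1000 μL + 19 mL = 20000 μL total → factor 20000/1000 = 20
Step 4: 4 mL + 56 mL = 60 mL total → factor 60/4 = 15
Overall dilution factor = 40 × 8 × 20 × 15 = 96000

9.60 × 10^4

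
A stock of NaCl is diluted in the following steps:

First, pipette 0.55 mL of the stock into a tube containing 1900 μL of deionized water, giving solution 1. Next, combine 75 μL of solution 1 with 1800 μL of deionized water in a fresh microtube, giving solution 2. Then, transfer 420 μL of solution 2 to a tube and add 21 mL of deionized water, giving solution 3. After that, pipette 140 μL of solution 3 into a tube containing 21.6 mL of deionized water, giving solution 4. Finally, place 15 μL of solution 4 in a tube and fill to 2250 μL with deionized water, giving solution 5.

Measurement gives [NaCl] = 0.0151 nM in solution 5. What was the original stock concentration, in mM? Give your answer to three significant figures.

Step 1: 0.55 mL + 1900 μL = 2.45 mL total → factor 2.45/0.55 = 4.4545
Step 2: 75 μL + 1800 μL = 1875 μL total → factor 1875/75 = 25
Step 3: 420 μL + 21 mL = 21420 μL total → factor 21420/420 = 51
Step 4: 140 μL + 21.6 mL = 21740 μL total → factor 21740/140 = 155.29
Step 5: 15 μL brought to 2250 μL → factor 2250/15 = 150
Overall dilution factor = 4.4545 × 25 × 51 × 155.29 × 150 = 1.3229 × 10^8
Stock = 0.0151 nM × 1.3229 × 10^8 = 1.998 × 10^6 nM = 2.00 mM

2.00 mM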